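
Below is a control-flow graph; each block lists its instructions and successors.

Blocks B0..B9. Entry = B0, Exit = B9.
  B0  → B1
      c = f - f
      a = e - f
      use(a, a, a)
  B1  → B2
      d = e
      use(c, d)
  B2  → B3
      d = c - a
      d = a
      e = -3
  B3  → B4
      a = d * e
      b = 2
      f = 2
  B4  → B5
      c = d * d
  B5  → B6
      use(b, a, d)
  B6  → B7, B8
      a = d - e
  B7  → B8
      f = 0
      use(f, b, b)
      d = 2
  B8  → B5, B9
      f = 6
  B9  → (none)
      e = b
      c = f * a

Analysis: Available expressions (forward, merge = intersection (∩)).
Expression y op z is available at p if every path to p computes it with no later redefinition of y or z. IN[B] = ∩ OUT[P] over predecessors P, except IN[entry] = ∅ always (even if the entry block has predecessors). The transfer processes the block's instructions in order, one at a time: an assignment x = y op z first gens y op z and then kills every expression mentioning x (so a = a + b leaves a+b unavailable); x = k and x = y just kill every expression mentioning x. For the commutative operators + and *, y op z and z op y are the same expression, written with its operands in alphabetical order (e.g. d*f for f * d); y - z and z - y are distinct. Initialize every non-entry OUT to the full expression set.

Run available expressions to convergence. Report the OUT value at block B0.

Converged values:
  B0: | IN={} | OUT={e-f, f-f}
  B1: | IN={e-f, f-f} | OUT={e-f, f-f}
  B2: | IN={e-f, f-f} | OUT={c-a, f-f}
  B3: | IN={c-a, f-f} | OUT={d*e}
  B4: | IN={d*e} | OUT={d*d, d*e}
  B5: | IN={} | OUT={}
  B6: | IN={} | OUT={d-e}
  B7: | IN={d-e} | OUT={}
  B8: | IN={} | OUT={}
  B9: | IN={} | OUT={a*f}

B0 is the boundary node: IN[B0] = {}
Applying B0's transfer function to that IN value gives OUT[B0] (row B0 above).

Answer: {e-f, f-f}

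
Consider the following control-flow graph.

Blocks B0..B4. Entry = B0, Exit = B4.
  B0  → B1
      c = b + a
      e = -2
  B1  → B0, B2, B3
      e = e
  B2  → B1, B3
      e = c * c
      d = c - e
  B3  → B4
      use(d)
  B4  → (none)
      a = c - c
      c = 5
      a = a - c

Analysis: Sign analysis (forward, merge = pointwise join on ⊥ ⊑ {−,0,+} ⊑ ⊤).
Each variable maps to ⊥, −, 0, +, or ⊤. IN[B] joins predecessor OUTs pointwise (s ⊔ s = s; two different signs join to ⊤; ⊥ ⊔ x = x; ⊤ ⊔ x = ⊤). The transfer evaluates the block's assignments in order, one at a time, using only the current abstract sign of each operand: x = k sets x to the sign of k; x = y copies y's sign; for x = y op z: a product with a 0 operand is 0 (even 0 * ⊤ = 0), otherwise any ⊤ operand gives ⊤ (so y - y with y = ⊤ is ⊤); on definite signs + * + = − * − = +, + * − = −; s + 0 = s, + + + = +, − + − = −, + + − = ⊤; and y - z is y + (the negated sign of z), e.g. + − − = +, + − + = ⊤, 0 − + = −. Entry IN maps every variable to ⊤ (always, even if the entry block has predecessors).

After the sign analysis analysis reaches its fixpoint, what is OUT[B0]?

Answer: {a: ⊤, b: ⊤, c: ⊤, d: ⊤, e: -, f: ⊤}

Derivation:
Per-block solution:
  B0:   IN=(all ⊤)   OUT={e:-; rest ⊤}
  B1:   IN=(all ⊤)   OUT=(all ⊤)
  B2:   IN=(all ⊤)   OUT=(all ⊤)
  B3:   IN=(all ⊤)   OUT=(all ⊤)
  B4:   IN=(all ⊤)   OUT={c:+; rest ⊤}

Merge at B0 (entry node, so the boundary value (all ⊤) is joined with the incoming edge(s)): IN[B0] = (all ⊤) ⊔ OUT[B1] = {a: ⊤, b: ⊤, c: ⊤, d: ⊤, e: ⊤, f: ⊤}
Applying B0's transfer function to that IN value gives OUT[B0] (row B0 above).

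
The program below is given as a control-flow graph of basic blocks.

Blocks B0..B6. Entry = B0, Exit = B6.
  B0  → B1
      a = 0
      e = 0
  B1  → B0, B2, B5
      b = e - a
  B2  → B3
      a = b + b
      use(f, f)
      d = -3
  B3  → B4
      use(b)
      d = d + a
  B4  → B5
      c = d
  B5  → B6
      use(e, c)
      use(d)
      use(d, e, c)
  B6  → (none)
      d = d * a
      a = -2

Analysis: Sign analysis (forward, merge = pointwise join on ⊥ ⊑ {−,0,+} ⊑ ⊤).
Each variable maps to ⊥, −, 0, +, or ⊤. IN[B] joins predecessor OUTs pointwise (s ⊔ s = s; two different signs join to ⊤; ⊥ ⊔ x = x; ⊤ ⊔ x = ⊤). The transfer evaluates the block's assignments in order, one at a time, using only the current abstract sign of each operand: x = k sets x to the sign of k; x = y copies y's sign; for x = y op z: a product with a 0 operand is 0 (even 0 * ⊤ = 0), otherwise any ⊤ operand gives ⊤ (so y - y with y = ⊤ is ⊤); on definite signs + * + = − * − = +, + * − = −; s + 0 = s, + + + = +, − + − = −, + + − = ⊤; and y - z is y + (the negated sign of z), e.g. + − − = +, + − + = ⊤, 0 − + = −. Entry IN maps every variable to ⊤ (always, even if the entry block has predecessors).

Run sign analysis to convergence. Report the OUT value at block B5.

Per-block solution:
  B0: | IN=(all ⊤) | OUT={a:0, e:0; rest ⊤}
  B1: | IN={a:0, e:0; rest ⊤} | OUT={a:0, b:0, e:0; rest ⊤}
  B2: | IN={a:0, b:0, e:0; rest ⊤} | OUT={a:0, b:0, d:-, e:0; rest ⊤}
  B3: | IN={a:0, b:0, d:-, e:0; rest ⊤} | OUT={a:0, b:0, d:-, e:0; rest ⊤}
  B4: | IN={a:0, b:0, d:-, e:0; rest ⊤} | OUT={a:0, b:0, c:-, d:-, e:0; rest ⊤}
  B5: | IN={a:0, b:0, e:0; rest ⊤} | OUT={a:0, b:0, e:0; rest ⊤}
  B6: | IN={a:0, b:0, e:0; rest ⊤} | OUT={a:-, b:0, d:0, e:0; rest ⊤}

Merge at B5: IN[B5] = OUT[B1] ⊔ OUT[B4] = {a: 0, b: 0, c: ⊤, d: ⊤, e: 0, f: ⊤}
Applying B5's transfer function to that IN value gives OUT[B5] (row B5 above).

Answer: {a: 0, b: 0, c: ⊤, d: ⊤, e: 0, f: ⊤}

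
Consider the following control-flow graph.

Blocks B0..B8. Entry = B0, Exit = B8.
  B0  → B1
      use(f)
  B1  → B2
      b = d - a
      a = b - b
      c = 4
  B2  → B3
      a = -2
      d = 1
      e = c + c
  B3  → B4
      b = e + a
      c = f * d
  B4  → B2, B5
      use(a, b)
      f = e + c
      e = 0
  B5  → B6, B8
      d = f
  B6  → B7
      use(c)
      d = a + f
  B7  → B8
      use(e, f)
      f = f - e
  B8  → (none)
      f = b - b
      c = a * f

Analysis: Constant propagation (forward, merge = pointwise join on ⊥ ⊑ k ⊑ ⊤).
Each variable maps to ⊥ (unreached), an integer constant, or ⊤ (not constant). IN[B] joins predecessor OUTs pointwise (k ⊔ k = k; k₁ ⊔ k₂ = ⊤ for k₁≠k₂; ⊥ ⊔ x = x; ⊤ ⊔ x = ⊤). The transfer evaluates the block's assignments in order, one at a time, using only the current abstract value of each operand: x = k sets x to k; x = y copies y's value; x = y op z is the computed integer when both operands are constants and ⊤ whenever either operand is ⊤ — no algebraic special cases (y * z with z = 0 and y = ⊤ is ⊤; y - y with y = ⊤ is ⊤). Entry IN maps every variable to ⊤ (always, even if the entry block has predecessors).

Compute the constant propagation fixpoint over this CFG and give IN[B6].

Answer: {a: -2, b: ⊤, c: ⊤, d: ⊤, e: 0, f: ⊤}

Trace:
Converged values:
  B0: | IN=(all ⊤) | OUT=(all ⊤)
  B1: | IN=(all ⊤) | OUT={c:4; rest ⊤}
  B2: | IN=(all ⊤) | OUT={a:-2, d:1; rest ⊤}
  B3: | IN={a:-2, d:1; rest ⊤} | OUT={a:-2, d:1; rest ⊤}
  B4: | IN={a:-2, d:1; rest ⊤} | OUT={a:-2, d:1, e:0; rest ⊤}
  B5: | IN={a:-2, d:1, e:0; rest ⊤} | OUT={a:-2, e:0; rest ⊤}
  B6: | IN={a:-2, e:0; rest ⊤} | OUT={a:-2, e:0; rest ⊤}
  B7: | IN={a:-2, e:0; rest ⊤} | OUT={a:-2, e:0; rest ⊤}
  B8: | IN={a:-2, e:0; rest ⊤} | OUT={a:-2, e:0; rest ⊤}

Merge at B6: IN[B6] = OUT[B5] = {a: -2, b: ⊤, c: ⊤, d: ⊤, e: 0, f: ⊤}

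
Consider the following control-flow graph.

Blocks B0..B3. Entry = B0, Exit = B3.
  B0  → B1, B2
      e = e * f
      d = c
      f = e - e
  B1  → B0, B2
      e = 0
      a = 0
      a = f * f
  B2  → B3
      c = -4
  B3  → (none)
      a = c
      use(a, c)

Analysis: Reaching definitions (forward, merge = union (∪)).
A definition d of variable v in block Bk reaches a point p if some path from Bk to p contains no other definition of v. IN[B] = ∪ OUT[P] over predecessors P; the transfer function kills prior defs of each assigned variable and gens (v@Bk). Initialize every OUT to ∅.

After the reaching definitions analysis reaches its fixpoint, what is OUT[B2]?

Answer: {a@B1, c@B2, d@B0, e@B0, e@B1, f@B0}

Working:
Converged values:
  B0:   IN={a@B1, d@B0, e@B1, f@B0}   OUT={a@B1, d@B0, e@B0, f@B0}
  B1:   IN={a@B1, d@B0, e@B0, f@B0}   OUT={a@B1, d@B0, e@B1, f@B0}
  B2:   IN={a@B1, d@B0, e@B0, e@B1, f@B0}   OUT={a@B1, c@B2, d@B0, e@B0, e@B1, f@B0}
  B3:   IN={a@B1, c@B2, d@B0, e@B0, e@B1, f@B0}   OUT={a@B3, c@B2, d@B0, e@B0, e@B1, f@B0}

Merge at B2: IN[B2] = OUT[B0] ⊔ OUT[B1] = {a@B1, d@B0, e@B0, e@B1, f@B0}
Applying B2's transfer function to that IN value gives OUT[B2] (row B2 above).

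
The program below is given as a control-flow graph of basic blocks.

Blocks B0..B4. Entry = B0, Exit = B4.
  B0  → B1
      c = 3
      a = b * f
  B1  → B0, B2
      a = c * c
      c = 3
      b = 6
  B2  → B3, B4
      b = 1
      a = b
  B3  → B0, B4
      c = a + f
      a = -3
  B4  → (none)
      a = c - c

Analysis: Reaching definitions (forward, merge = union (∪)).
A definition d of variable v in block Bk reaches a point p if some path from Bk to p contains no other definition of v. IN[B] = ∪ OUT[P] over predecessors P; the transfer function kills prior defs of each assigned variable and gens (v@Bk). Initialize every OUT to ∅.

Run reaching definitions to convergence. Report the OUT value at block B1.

Fixpoint table:
  B0: | IN={a@B1, a@B3, b@B1, b@B2, c@B1, c@B3} | OUT={a@B0, b@B1, b@B2, c@B0}
  B1: | IN={a@B0, b@B1, b@B2, c@B0} | OUT={a@B1, b@B1, c@B1}
  B2: | IN={a@B1, b@B1, c@B1} | OUT={a@B2, b@B2, c@B1}
  B3: | IN={a@B2, b@B2, c@B1} | OUT={a@B3, b@B2, c@B3}
  B4: | IN={a@B2, a@B3, b@B2, c@B1, c@B3} | OUT={a@B4, b@B2, c@B1, c@B3}

Merge at B1: IN[B1] = OUT[B0] = {a@B0, b@B1, b@B2, c@B0}
Applying B1's transfer function to that IN value gives OUT[B1] (row B1 above).

Answer: {a@B1, b@B1, c@B1}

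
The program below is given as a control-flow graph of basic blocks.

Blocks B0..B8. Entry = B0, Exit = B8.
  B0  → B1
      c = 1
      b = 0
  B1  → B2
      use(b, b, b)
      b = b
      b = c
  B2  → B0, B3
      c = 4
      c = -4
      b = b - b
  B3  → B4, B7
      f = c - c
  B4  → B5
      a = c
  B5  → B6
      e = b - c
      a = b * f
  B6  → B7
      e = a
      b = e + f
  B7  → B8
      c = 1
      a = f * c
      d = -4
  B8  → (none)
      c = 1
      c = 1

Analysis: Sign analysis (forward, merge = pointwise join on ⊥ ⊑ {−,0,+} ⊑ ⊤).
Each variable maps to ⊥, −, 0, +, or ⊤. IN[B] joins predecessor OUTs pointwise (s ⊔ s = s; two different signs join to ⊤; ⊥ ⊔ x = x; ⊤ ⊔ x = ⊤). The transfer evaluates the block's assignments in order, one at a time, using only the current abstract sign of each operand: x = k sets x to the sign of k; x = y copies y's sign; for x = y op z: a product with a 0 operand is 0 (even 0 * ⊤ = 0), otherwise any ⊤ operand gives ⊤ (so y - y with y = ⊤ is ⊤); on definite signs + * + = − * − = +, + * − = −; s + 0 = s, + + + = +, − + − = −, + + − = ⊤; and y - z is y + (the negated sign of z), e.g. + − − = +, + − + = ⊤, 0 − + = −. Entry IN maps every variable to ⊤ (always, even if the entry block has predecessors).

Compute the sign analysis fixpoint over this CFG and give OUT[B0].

Answer: {a: ⊤, b: 0, c: +, d: ⊤, e: ⊤, f: ⊤}

Derivation:
Fixpoint table:
  B0: | IN=(all ⊤) | OUT={b:0, c:+; rest ⊤}
  B1: | IN={b:0, c:+; rest ⊤} | OUT={b:+, c:+; rest ⊤}
  B2: | IN={b:+, c:+; rest ⊤} | OUT={c:-; rest ⊤}
  B3: | IN={c:-; rest ⊤} | OUT={c:-; rest ⊤}
  B4: | IN={c:-; rest ⊤} | OUT={a:-, c:-; rest ⊤}
  B5: | IN={a:-, c:-; rest ⊤} | OUT={c:-; rest ⊤}
  B6: | IN={c:-; rest ⊤} | OUT={c:-; rest ⊤}
  B7: | IN={c:-; rest ⊤} | OUT={c:+, d:-; rest ⊤}
  B8: | IN={c:+, d:-; rest ⊤} | OUT={c:+, d:-; rest ⊤}

Merge at B0 (entry node, so the boundary value (all ⊤) is joined with the incoming edge(s)): IN[B0] = (all ⊤) ⊔ OUT[B2] = {a: ⊤, b: ⊤, c: ⊤, d: ⊤, e: ⊤, f: ⊤}
Applying B0's transfer function to that IN value gives OUT[B0] (row B0 above).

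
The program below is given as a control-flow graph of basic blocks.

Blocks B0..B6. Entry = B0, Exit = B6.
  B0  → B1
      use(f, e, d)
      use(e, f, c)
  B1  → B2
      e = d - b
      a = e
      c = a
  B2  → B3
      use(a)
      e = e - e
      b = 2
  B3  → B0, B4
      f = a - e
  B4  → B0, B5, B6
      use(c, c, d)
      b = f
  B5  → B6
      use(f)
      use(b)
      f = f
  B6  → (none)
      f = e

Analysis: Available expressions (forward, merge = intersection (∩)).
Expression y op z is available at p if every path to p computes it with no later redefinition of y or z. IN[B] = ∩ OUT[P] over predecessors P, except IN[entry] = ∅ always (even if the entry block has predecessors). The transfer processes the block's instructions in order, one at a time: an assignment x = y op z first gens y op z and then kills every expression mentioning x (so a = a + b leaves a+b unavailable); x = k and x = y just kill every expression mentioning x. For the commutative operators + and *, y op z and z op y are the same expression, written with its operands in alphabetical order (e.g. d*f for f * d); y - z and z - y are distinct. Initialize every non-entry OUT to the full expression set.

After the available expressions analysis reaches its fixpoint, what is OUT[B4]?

Fixpoint table:
  B0:   IN={}   OUT={}
  B1:   IN={}   OUT={d-b}
  B2:   IN={d-b}   OUT={}
  B3:   IN={}   OUT={a-e}
  B4:   IN={a-e}   OUT={a-e}
  B5:   IN={a-e}   OUT={a-e}
  B6:   IN={a-e}   OUT={a-e}

Merge at B4: IN[B4] = OUT[B3] = {a-e}
Applying B4's transfer function to that IN value gives OUT[B4] (row B4 above).

Answer: {a-e}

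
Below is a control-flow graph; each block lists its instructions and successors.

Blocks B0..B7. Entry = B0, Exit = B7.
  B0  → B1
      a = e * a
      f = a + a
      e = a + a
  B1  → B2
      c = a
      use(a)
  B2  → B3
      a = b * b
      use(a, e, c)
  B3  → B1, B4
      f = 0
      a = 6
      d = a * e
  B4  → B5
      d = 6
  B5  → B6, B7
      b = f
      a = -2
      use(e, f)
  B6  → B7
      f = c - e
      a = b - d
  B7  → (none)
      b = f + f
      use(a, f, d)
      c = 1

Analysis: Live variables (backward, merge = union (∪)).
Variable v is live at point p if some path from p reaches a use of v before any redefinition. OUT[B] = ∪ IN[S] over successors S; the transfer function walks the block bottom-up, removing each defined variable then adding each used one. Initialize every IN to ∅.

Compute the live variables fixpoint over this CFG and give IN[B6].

Fixpoint table:
  B0:  IN={a, b, e}  OUT={a, b, e}
  B1:  IN={a, b, e}  OUT={b, c, e}
  B2:  IN={b, c, e}  OUT={b, c, e}
  B3:  IN={b, c, e}  OUT={a, b, c, e, f}
  B4:  IN={c, e, f}  OUT={c, d, e, f}
  B5:  IN={c, d, e, f}  OUT={a, b, c, d, e, f}
  B6:  IN={b, c, d, e}  OUT={a, d, f}
  B7:  IN={a, d, f}  OUT={}

Merge at B6: OUT[B6] = IN[B7] = {a, d, f}
Applying B6's transfer function to that OUT value gives IN[B6] (row B6 above).

Answer: {b, c, d, e}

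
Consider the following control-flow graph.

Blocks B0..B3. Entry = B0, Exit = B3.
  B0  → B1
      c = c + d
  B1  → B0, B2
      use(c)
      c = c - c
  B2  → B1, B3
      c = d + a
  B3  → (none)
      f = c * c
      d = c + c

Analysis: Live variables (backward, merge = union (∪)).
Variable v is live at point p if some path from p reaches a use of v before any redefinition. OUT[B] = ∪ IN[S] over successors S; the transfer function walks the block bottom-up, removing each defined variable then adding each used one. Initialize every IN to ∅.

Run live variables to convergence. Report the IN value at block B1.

Fixpoint table:
  B0:  IN={a, c, d}  OUT={a, c, d}
  B1:  IN={a, c, d}  OUT={a, c, d}
  B2:  IN={a, d}  OUT={a, c, d}
  B3:  IN={c}  OUT={}

Merge at B1: OUT[B1] = IN[B0] ⊔ IN[B2] = {a, c, d}
Applying B1's transfer function to that OUT value gives IN[B1] (row B1 above).

Answer: {a, c, d}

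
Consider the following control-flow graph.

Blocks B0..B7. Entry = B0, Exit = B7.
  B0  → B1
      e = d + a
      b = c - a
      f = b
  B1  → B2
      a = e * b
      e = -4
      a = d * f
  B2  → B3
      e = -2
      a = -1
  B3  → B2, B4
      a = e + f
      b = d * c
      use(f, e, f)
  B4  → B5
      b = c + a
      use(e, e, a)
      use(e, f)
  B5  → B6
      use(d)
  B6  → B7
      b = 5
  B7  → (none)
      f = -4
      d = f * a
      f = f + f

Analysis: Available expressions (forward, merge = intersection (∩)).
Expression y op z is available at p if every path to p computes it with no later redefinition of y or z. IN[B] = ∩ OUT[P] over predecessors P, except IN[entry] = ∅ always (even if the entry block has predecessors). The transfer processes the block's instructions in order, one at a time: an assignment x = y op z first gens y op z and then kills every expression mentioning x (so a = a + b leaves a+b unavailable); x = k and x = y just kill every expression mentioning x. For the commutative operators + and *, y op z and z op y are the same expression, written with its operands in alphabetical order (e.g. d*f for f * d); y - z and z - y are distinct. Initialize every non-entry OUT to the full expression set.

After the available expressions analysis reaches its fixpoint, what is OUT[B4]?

Answer: {a+c, c*d, d*f, e+f}

Working:
Converged values:
  B0: | IN={} | OUT={a+d, c-a}
  B1: | IN={a+d, c-a} | OUT={d*f}
  B2: | IN={d*f} | OUT={d*f}
  B3: | IN={d*f} | OUT={c*d, d*f, e+f}
  B4: | IN={c*d, d*f, e+f} | OUT={a+c, c*d, d*f, e+f}
  B5: | IN={a+c, c*d, d*f, e+f} | OUT={a+c, c*d, d*f, e+f}
  B6: | IN={a+c, c*d, d*f, e+f} | OUT={a+c, c*d, d*f, e+f}
  B7: | IN={a+c, c*d, d*f, e+f} | OUT={a+c}

Merge at B4: IN[B4] = OUT[B3] = {c*d, d*f, e+f}
Applying B4's transfer function to that IN value gives OUT[B4] (row B4 above).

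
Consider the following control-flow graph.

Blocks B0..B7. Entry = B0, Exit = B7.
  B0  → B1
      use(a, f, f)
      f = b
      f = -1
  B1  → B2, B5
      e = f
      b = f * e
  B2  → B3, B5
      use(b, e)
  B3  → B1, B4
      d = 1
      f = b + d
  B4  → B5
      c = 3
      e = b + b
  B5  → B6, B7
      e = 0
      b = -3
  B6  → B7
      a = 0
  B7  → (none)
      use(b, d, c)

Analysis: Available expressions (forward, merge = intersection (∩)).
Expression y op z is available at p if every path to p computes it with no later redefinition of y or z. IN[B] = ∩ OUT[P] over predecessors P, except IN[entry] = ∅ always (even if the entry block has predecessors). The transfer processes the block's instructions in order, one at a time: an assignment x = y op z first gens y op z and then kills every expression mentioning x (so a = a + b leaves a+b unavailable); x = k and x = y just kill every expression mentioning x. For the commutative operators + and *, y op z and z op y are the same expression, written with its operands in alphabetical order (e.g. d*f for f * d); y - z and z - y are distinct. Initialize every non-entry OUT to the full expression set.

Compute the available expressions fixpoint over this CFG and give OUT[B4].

Fixpoint table:
  B0:  IN={}  OUT={}
  B1:  IN={}  OUT={e*f}
  B2:  IN={e*f}  OUT={e*f}
  B3:  IN={e*f}  OUT={b+d}
  B4:  IN={b+d}  OUT={b+b, b+d}
  B5:  IN={}  OUT={}
  B6:  IN={}  OUT={}
  B7:  IN={}  OUT={}

Merge at B4: IN[B4] = OUT[B3] = {b+d}
Applying B4's transfer function to that IN value gives OUT[B4] (row B4 above).

Answer: {b+b, b+d}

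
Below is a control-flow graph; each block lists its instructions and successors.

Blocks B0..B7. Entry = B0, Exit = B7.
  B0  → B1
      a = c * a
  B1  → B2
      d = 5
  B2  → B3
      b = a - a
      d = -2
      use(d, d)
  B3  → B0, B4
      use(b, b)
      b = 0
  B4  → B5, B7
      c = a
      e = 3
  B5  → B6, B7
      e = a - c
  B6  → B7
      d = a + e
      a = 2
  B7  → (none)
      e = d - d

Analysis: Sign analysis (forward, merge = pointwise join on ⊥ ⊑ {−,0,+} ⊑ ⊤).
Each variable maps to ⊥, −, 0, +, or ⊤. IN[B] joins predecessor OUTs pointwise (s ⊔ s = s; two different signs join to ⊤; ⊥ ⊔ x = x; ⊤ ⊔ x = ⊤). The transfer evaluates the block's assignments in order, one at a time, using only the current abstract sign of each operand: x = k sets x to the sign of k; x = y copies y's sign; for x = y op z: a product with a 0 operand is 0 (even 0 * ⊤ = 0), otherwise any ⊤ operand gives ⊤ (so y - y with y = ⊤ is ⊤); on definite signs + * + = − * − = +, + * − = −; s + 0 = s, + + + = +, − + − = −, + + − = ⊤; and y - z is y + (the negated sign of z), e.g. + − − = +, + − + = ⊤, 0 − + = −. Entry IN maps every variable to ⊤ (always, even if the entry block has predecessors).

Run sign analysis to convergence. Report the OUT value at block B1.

Answer: {a: ⊤, b: ⊤, c: ⊤, d: +, e: ⊤, f: ⊤}

Derivation:
Fixpoint table:
  B0: | IN=(all ⊤) | OUT=(all ⊤)
  B1: | IN=(all ⊤) | OUT={d:+; rest ⊤}
  B2: | IN={d:+; rest ⊤} | OUT={d:-; rest ⊤}
  B3: | IN={d:-; rest ⊤} | OUT={b:0, d:-; rest ⊤}
  B4: | IN={b:0, d:-; rest ⊤} | OUT={b:0, d:-, e:+; rest ⊤}
  B5: | IN={b:0, d:-, e:+; rest ⊤} | OUT={b:0, d:-; rest ⊤}
  B6: | IN={b:0, d:-; rest ⊤} | OUT={a:+, b:0; rest ⊤}
  B7: | IN={b:0; rest ⊤} | OUT={b:0; rest ⊤}

Merge at B1: IN[B1] = OUT[B0] = {a: ⊤, b: ⊤, c: ⊤, d: ⊤, e: ⊤, f: ⊤}
Applying B1's transfer function to that IN value gives OUT[B1] (row B1 above).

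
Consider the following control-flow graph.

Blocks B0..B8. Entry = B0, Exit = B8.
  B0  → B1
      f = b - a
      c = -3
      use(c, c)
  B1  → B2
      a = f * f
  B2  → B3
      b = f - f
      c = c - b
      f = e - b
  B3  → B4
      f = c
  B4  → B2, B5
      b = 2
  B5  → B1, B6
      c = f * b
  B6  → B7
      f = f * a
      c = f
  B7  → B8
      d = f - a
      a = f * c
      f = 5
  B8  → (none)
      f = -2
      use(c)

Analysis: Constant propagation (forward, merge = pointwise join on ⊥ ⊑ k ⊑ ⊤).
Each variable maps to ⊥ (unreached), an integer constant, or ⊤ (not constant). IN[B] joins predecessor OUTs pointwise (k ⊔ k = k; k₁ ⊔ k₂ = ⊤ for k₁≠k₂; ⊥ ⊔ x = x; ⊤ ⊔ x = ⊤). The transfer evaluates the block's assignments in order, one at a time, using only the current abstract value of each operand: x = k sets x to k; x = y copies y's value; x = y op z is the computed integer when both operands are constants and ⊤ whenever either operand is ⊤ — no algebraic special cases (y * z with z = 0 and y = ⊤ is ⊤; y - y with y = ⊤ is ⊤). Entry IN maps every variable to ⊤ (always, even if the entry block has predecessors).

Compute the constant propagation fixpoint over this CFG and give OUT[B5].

Answer: {a: ⊤, b: 2, c: ⊤, d: ⊤, e: ⊤, f: ⊤}

Working:
Fixpoint table:
  B0:   IN=(all ⊤)   OUT={c:-3; rest ⊤}
  B1:   IN=(all ⊤)   OUT=(all ⊤)
  B2:   IN=(all ⊤)   OUT=(all ⊤)
  B3:   IN=(all ⊤)   OUT=(all ⊤)
  B4:   IN=(all ⊤)   OUT={b:2; rest ⊤}
  B5:   IN={b:2; rest ⊤}   OUT={b:2; rest ⊤}
  B6:   IN={b:2; rest ⊤}   OUT={b:2; rest ⊤}
  B7:   IN={b:2; rest ⊤}   OUT={b:2, f:5; rest ⊤}
  B8:   IN={b:2, f:5; rest ⊤}   OUT={b:2, f:-2; rest ⊤}

Merge at B5: IN[B5] = OUT[B4] = {a: ⊤, b: 2, c: ⊤, d: ⊤, e: ⊤, f: ⊤}
Applying B5's transfer function to that IN value gives OUT[B5] (row B5 above).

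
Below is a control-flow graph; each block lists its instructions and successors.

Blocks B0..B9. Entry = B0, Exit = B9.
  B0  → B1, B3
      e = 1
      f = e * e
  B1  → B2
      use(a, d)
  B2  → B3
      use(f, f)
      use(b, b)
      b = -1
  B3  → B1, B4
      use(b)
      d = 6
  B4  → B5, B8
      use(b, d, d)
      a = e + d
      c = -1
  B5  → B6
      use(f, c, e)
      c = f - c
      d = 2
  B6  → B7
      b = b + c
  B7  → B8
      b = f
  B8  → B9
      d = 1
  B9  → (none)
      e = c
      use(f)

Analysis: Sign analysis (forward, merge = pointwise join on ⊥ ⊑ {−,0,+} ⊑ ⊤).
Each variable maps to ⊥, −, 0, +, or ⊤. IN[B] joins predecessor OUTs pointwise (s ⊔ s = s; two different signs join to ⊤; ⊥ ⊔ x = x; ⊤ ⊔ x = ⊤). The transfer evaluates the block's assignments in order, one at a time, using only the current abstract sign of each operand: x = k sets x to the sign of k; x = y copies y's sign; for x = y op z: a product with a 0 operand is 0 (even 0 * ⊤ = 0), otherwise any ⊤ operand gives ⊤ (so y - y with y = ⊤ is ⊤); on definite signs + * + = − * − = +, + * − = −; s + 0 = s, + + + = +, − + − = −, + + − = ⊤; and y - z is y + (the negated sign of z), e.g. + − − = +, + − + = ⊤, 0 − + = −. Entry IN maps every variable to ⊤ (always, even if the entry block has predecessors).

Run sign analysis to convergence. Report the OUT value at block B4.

Answer: {a: +, b: ⊤, c: -, d: +, e: +, f: +}

Working:
Converged values:
  B0:   IN=(all ⊤)   OUT={e:+, f:+; rest ⊤}
  B1:   IN={e:+, f:+; rest ⊤}   OUT={e:+, f:+; rest ⊤}
  B2:   IN={e:+, f:+; rest ⊤}   OUT={b:-, e:+, f:+; rest ⊤}
  B3:   IN={e:+, f:+; rest ⊤}   OUT={d:+, e:+, f:+; rest ⊤}
  B4:   IN={d:+, e:+, f:+; rest ⊤}   OUT={a:+, c:-, d:+, e:+, f:+; rest ⊤}
  B5:   IN={a:+, c:-, d:+, e:+, f:+; rest ⊤}   OUT={a:+, c:+, d:+, e:+, f:+; rest ⊤}
  B6:   IN={a:+, c:+, d:+, e:+, f:+; rest ⊤}   OUT={a:+, c:+, d:+, e:+, f:+; rest ⊤}
  B7:   IN={a:+, c:+, d:+, e:+, f:+; rest ⊤}   OUT={a:+, b:+, c:+, d:+, e:+, f:+; rest ⊤}
  B8:   IN={a:+, d:+, e:+, f:+; rest ⊤}   OUT={a:+, d:+, e:+, f:+; rest ⊤}
  B9:   IN={a:+, d:+, e:+, f:+; rest ⊤}   OUT={a:+, d:+, f:+; rest ⊤}

Merge at B4: IN[B4] = OUT[B3] = {a: ⊤, b: ⊤, c: ⊤, d: +, e: +, f: +}
Applying B4's transfer function to that IN value gives OUT[B4] (row B4 above).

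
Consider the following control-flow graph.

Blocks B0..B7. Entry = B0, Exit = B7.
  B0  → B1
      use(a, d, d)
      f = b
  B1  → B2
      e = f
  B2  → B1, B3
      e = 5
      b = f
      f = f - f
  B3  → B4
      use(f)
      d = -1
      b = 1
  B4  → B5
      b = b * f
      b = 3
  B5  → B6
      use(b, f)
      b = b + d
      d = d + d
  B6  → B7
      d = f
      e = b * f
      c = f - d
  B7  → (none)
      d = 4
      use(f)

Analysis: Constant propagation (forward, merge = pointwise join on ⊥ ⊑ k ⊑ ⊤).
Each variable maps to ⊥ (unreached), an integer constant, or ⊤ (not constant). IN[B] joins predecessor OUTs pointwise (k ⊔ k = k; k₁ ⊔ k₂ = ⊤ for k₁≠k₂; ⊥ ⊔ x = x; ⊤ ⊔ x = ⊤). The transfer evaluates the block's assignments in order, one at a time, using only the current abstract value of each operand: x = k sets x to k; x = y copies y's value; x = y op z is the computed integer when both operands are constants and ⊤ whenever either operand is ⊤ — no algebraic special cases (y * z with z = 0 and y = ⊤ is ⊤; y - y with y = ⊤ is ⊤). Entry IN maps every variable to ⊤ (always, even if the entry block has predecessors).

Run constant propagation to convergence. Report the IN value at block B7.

Per-block solution:
  B0:   IN=(all ⊤)   OUT=(all ⊤)
  B1:   IN=(all ⊤)   OUT=(all ⊤)
  B2:   IN=(all ⊤)   OUT={e:5; rest ⊤}
  B3:   IN={e:5; rest ⊤}   OUT={b:1, d:-1, e:5; rest ⊤}
  B4:   IN={b:1, d:-1, e:5; rest ⊤}   OUT={b:3, d:-1, e:5; rest ⊤}
  B5:   IN={b:3, d:-1, e:5; rest ⊤}   OUT={b:2, d:-2, e:5; rest ⊤}
  B6:   IN={b:2, d:-2, e:5; rest ⊤}   OUT={b:2; rest ⊤}
  B7:   IN={b:2; rest ⊤}   OUT={b:2, d:4; rest ⊤}

Merge at B7: IN[B7] = OUT[B6] = {a: ⊤, b: 2, c: ⊤, d: ⊤, e: ⊤, f: ⊤}

Answer: {a: ⊤, b: 2, c: ⊤, d: ⊤, e: ⊤, f: ⊤}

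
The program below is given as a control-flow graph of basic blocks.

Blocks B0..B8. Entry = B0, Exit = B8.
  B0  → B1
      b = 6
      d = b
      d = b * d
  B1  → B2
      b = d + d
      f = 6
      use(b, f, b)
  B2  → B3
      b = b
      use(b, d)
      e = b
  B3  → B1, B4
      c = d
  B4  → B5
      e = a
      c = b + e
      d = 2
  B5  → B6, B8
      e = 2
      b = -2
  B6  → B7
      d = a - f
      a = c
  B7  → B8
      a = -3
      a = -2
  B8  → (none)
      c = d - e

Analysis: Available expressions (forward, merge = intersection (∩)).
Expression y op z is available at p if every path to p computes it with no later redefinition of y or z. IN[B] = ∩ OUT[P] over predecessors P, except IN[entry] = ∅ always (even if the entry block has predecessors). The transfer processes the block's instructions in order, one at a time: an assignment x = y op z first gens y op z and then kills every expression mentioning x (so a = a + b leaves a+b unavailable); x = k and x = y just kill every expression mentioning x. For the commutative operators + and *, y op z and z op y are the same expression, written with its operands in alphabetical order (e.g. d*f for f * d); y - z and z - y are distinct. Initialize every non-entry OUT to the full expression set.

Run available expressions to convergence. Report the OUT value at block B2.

Per-block solution:
  B0:   IN={}   OUT={}
  B1:   IN={}   OUT={d+d}
  B2:   IN={d+d}   OUT={d+d}
  B3:   IN={d+d}   OUT={d+d}
  B4:   IN={d+d}   OUT={b+e}
  B5:   IN={b+e}   OUT={}
  B6:   IN={}   OUT={}
  B7:   IN={}   OUT={}
  B8:   IN={}   OUT={d-e}

Merge at B2: IN[B2] = OUT[B1] = {d+d}
Applying B2's transfer function to that IN value gives OUT[B2] (row B2 above).

Answer: {d+d}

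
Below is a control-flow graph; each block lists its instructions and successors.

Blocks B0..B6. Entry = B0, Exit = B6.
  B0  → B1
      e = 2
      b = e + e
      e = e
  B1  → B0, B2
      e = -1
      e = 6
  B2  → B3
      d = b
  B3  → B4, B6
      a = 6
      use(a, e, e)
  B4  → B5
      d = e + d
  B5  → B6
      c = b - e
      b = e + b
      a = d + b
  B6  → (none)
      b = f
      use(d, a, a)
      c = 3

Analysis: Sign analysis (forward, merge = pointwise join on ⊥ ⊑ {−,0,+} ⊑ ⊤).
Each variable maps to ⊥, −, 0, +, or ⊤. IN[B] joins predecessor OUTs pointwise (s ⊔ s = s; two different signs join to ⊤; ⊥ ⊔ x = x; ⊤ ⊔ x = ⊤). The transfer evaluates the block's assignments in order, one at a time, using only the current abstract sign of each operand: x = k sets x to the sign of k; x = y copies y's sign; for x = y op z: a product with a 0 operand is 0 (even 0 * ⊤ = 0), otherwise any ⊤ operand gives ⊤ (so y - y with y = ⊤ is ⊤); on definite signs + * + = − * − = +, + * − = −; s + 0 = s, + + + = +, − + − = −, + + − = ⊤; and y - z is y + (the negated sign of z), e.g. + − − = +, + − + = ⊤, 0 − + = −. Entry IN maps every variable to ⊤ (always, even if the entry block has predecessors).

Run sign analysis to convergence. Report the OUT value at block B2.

Answer: {a: ⊤, b: +, c: ⊤, d: +, e: +, f: ⊤}

Trace:
Fixpoint table:
  B0:   IN=(all ⊤)   OUT={b:+, e:+; rest ⊤}
  B1:   IN={b:+, e:+; rest ⊤}   OUT={b:+, e:+; rest ⊤}
  B2:   IN={b:+, e:+; rest ⊤}   OUT={b:+, d:+, e:+; rest ⊤}
  B3:   IN={b:+, d:+, e:+; rest ⊤}   OUT={a:+, b:+, d:+, e:+; rest ⊤}
  B4:   IN={a:+, b:+, d:+, e:+; rest ⊤}   OUT={a:+, b:+, d:+, e:+; rest ⊤}
  B5:   IN={a:+, b:+, d:+, e:+; rest ⊤}   OUT={a:+, b:+, d:+, e:+; rest ⊤}
  B6:   IN={a:+, b:+, d:+, e:+; rest ⊤}   OUT={a:+, c:+, d:+, e:+; rest ⊤}

Merge at B2: IN[B2] = OUT[B1] = {a: ⊤, b: +, c: ⊤, d: ⊤, e: +, f: ⊤}
Applying B2's transfer function to that IN value gives OUT[B2] (row B2 above).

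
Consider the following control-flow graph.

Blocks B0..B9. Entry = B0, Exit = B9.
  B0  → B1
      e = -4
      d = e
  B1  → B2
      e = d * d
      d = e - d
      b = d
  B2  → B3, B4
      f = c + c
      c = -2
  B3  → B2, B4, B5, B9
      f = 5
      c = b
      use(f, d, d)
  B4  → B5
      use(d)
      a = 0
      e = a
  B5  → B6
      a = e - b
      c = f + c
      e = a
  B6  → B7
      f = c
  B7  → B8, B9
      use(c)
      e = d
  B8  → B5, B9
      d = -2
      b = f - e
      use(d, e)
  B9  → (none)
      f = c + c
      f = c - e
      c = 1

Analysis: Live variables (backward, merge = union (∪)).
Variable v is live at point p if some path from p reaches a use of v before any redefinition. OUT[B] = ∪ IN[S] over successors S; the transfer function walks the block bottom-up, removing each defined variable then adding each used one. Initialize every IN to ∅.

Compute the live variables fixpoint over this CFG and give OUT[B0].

Fixpoint table:
  B0: | IN={c} | OUT={c, d}
  B1: | IN={c, d} | OUT={b, c, d, e}
  B2: | IN={b, c, d, e} | OUT={b, c, d, e, f}
  B3: | IN={b, d, e} | OUT={b, c, d, e, f}
  B4: | IN={b, c, d, f} | OUT={b, c, d, e, f}
  B5: | IN={b, c, d, e, f} | OUT={c, d}
  B6: | IN={c, d} | OUT={c, d, f}
  B7: | IN={c, d, f} | OUT={c, e, f}
  B8: | IN={c, e, f} | OUT={b, c, d, e, f}
  B9: | IN={c, e} | OUT={}

Merge at B0: OUT[B0] = IN[B1] = {c, d}

Answer: {c, d}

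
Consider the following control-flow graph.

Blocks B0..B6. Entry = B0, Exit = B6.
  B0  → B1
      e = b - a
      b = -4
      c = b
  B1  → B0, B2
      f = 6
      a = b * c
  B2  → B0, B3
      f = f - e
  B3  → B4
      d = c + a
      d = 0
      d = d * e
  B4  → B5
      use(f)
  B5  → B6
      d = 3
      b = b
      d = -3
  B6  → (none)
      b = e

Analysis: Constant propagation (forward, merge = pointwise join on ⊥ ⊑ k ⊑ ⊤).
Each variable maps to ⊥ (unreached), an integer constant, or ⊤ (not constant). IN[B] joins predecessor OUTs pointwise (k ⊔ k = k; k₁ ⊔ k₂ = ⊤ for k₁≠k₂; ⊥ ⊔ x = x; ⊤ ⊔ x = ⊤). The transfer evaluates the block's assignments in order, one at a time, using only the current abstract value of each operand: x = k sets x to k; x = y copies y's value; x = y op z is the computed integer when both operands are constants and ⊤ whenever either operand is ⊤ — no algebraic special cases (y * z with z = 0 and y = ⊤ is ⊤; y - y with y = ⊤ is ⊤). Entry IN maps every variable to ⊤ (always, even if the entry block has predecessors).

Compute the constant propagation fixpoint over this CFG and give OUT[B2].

Per-block solution:
  B0:  IN=(all ⊤)  OUT={b:-4, c:-4; rest ⊤}
  B1:  IN={b:-4, c:-4; rest ⊤}  OUT={a:16, b:-4, c:-4, f:6; rest ⊤}
  B2:  IN={a:16, b:-4, c:-4, f:6; rest ⊤}  OUT={a:16, b:-4, c:-4; rest ⊤}
  B3:  IN={a:16, b:-4, c:-4; rest ⊤}  OUT={a:16, b:-4, c:-4; rest ⊤}
  B4:  IN={a:16, b:-4, c:-4; rest ⊤}  OUT={a:16, b:-4, c:-4; rest ⊤}
  B5:  IN={a:16, b:-4, c:-4; rest ⊤}  OUT={a:16, b:-4, c:-4, d:-3; rest ⊤}
  B6:  IN={a:16, b:-4, c:-4, d:-3; rest ⊤}  OUT={a:16, c:-4, d:-3; rest ⊤}

Merge at B2: IN[B2] = OUT[B1] = {a: 16, b: -4, c: -4, d: ⊤, e: ⊤, f: 6}
Applying B2's transfer function to that IN value gives OUT[B2] (row B2 above).

Answer: {a: 16, b: -4, c: -4, d: ⊤, e: ⊤, f: ⊤}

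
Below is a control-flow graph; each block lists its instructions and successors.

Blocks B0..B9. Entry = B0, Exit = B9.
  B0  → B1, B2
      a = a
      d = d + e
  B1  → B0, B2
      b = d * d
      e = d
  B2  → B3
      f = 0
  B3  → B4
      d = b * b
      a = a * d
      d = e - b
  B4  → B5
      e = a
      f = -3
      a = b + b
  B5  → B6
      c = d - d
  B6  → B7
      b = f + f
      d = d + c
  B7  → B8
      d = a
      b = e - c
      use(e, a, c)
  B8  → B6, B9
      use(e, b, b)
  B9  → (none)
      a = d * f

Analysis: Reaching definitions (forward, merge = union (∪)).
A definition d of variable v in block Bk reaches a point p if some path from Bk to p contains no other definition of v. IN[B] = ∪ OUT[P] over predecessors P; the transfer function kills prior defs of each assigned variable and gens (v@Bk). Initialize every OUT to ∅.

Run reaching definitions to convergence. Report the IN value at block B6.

Per-block solution:
  B0:  IN={a@B0, b@B1, d@B0, e@B1}  OUT={a@B0, b@B1, d@B0, e@B1}
  B1:  IN={a@B0, b@B1, d@B0, e@B1}  OUT={a@B0, b@B1, d@B0, e@B1}
  B2:  IN={a@B0, b@B1, d@B0, e@B1}  OUT={a@B0, b@B1, d@B0, e@B1, f@B2}
  B3:  IN={a@B0, b@B1, d@B0, e@B1, f@B2}  OUT={a@B3, b@B1, d@B3, e@B1, f@B2}
  B4:  IN={a@B3, b@B1, d@B3, e@B1, f@B2}  OUT={a@B4, b@B1, d@B3, e@B4, f@B4}
  B5:  IN={a@B4, b@B1, d@B3, e@B4, f@B4}  OUT={a@B4, b@B1, c@B5, d@B3, e@B4, f@B4}
  B6:  IN={a@B4, b@B1, b@B7, c@B5, d@B3, d@B7, e@B4, f@B4}  OUT={a@B4, b@B6, c@B5, d@B6, e@B4, f@B4}
  B7:  IN={a@B4, b@B6, c@B5, d@B6, e@B4, f@B4}  OUT={a@B4, b@B7, c@B5, d@B7, e@B4, f@B4}
  B8:  IN={a@B4, b@B7, c@B5, d@B7, e@B4, f@B4}  OUT={a@B4, b@B7, c@B5, d@B7, e@B4, f@B4}
  B9:  IN={a@B4, b@B7, c@B5, d@B7, e@B4, f@B4}  OUT={a@B9, b@B7, c@B5, d@B7, e@B4, f@B4}

Merge at B6: IN[B6] = OUT[B5] ⊔ OUT[B8] = {a@B4, b@B1, b@B7, c@B5, d@B3, d@B7, e@B4, f@B4}

Answer: {a@B4, b@B1, b@B7, c@B5, d@B3, d@B7, e@B4, f@B4}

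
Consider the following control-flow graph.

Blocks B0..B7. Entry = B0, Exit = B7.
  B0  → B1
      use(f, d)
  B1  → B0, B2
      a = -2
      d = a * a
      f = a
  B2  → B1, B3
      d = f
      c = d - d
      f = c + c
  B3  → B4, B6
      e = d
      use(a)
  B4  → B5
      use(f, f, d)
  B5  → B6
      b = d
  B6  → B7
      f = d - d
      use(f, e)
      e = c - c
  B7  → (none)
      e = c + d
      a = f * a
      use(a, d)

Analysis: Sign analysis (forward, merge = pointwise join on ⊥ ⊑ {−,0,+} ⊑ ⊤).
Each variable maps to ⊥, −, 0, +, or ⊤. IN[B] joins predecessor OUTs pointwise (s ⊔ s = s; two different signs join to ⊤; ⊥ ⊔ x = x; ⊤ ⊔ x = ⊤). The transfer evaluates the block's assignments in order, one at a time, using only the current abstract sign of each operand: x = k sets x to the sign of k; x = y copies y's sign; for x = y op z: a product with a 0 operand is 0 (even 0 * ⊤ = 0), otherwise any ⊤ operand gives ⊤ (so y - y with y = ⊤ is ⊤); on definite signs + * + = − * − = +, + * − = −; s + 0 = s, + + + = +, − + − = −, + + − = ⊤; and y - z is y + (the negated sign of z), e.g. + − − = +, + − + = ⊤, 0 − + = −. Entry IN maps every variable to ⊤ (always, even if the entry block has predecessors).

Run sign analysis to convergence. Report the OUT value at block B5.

Converged values:
  B0:   IN=(all ⊤)   OUT=(all ⊤)
  B1:   IN=(all ⊤)   OUT={a:-, d:+, f:-; rest ⊤}
  B2:   IN={a:-, d:+, f:-; rest ⊤}   OUT={a:-, d:-; rest ⊤}
  B3:   IN={a:-, d:-; rest ⊤}   OUT={a:-, d:-, e:-; rest ⊤}
  B4:   IN={a:-, d:-, e:-; rest ⊤}   OUT={a:-, d:-, e:-; rest ⊤}
  B5:   IN={a:-, d:-, e:-; rest ⊤}   OUT={a:-, b:-, d:-, e:-; rest ⊤}
  B6:   IN={a:-, d:-, e:-; rest ⊤}   OUT={a:-, d:-; rest ⊤}
  B7:   IN={a:-, d:-; rest ⊤}   OUT={d:-; rest ⊤}

Merge at B5: IN[B5] = OUT[B4] = {a: -, b: ⊤, c: ⊤, d: -, e: -, f: ⊤}
Applying B5's transfer function to that IN value gives OUT[B5] (row B5 above).

Answer: {a: -, b: -, c: ⊤, d: -, e: -, f: ⊤}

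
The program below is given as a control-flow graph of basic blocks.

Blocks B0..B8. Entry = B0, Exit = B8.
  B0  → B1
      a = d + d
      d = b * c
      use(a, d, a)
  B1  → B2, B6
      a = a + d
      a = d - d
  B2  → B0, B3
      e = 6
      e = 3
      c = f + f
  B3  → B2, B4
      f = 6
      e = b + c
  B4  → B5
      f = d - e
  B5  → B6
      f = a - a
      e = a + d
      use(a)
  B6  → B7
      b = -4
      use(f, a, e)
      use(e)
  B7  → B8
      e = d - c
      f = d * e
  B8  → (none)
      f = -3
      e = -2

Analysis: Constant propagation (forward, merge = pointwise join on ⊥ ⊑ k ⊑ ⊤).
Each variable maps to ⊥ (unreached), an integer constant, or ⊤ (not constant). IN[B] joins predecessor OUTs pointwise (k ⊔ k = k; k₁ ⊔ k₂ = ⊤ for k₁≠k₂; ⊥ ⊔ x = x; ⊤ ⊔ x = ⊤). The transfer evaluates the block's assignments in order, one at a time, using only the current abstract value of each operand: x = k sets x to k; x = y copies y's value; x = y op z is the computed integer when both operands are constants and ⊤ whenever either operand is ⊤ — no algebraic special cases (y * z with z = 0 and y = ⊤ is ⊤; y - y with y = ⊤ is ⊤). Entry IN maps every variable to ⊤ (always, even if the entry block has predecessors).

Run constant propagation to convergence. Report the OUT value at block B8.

Converged values:
  B0:   IN=(all ⊤)   OUT=(all ⊤)
  B1:   IN=(all ⊤)   OUT=(all ⊤)
  B2:   IN=(all ⊤)   OUT={e:3; rest ⊤}
  B3:   IN={e:3; rest ⊤}   OUT={f:6; rest ⊤}
  B4:   IN={f:6; rest ⊤}   OUT=(all ⊤)
  B5:   IN=(all ⊤)   OUT=(all ⊤)
  B6:   IN=(all ⊤)   OUT={b:-4; rest ⊤}
  B7:   IN={b:-4; rest ⊤}   OUT={b:-4; rest ⊤}
  B8:   IN={b:-4; rest ⊤}   OUT={b:-4, e:-2, f:-3; rest ⊤}

Merge at B8: IN[B8] = OUT[B7] = {a: ⊤, b: -4, c: ⊤, d: ⊤, e: ⊤, f: ⊤}
Applying B8's transfer function to that IN value gives OUT[B8] (row B8 above).

Answer: {a: ⊤, b: -4, c: ⊤, d: ⊤, e: -2, f: -3}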